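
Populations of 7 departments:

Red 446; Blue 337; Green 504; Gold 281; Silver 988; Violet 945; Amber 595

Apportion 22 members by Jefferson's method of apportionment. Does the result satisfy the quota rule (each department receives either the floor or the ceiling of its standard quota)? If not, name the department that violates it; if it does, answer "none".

Standard quotas: Red 2.396, Blue 1.810, Green 2.707, Gold 1.509, Silver 5.307, Violet 5.076, Amber 3.196.
Jefferson allocation: Red 2, Blue 2, Green 3, Gold 1, Silver 6, Violet 5, Amber 3.
Every allocation lies between the lower and upper quota.

none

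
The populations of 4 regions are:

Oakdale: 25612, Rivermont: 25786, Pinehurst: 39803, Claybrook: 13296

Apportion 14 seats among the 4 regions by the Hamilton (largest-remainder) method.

Standard divisor: 104497 ÷ 14 ≈ 7464.071.
Standard quotas: Oakdale 3.4314, Rivermont 3.4547, Pinehurst 5.3326, Claybrook 1.7813.
Lower quotas: Oakdale 3, Rivermont 3, Pinehurst 5, Claybrook 1 (sum 12, leaving 2 seats).
Remainders in descending order: Claybrook 0.7813, Rivermont 0.4547, Oakdale 0.4314, Pinehurst 0.3326.
The surplus seats go to Claybrook, Rivermont.

Oakdale 3, Rivermont 4, Pinehurst 5, Claybrook 2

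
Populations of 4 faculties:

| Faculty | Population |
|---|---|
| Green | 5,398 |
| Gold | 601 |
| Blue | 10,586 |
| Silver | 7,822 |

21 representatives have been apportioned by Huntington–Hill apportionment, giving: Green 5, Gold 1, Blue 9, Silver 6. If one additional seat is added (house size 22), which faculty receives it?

Silver

Priority for the next seat is population ÷ (√(s·(s+1))).
Priorities: Green 985.535, Gold 424.971, Blue 1115.862, Silver 1206.961.
Highest priority: Silver.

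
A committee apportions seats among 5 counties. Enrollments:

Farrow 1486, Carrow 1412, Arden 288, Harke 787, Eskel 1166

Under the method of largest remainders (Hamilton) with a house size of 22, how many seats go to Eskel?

The standard divisor is 5139/22 ≈ 233.591.
Standard quotas: Farrow 6.362, Carrow 6.045, Arden 1.233, Harke 3.369, Eskel 4.992.
Lower quotas: Farrow 6, Carrow 6, Arden 1, Harke 3, Eskel 4 (sum 20, leaving 2 seats).
Remainders in descending order: Eskel 0.992, Harke 0.369, Farrow 0.362, Arden 0.233, Carrow 0.045.
Largest remainders: Eskel, Harke receive the extra seats.
Eskel receives 5.

5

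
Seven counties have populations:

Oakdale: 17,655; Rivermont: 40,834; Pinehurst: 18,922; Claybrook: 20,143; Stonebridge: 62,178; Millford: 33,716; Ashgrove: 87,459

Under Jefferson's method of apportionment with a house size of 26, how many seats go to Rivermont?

4

Standard divisor 280907/26 ≈ 10804.115; standard quotas: Oakdale 1.634, Rivermont 3.779, Pinehurst 1.751, Claybrook 1.864, Stonebridge 5.755, Millford 3.121, Ashgrove 8.095.
Rounding down gives 1, 3, 1, 1, 5, 3, 8 = 22 seats, so the divisor must be adjusted.
With modified divisor 9600: modified quotas Oakdale 1.839, Rivermont 4.254, Pinehurst 1.971, Claybrook 2.098, Stonebridge 6.477, Millford 3.512, Ashgrove 9.110.
Rounding down: Oakdale 1, Rivermont 4, Pinehurst 1, Claybrook 2, Stonebridge 6, Millford 3, Ashgrove 9 (total 26).
Rivermont receives 4.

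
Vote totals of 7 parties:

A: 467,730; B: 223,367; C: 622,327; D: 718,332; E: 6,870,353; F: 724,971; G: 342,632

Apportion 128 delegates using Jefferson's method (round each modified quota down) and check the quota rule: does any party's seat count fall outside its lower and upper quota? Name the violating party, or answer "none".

Standard quotas: A 6.005, B 2.868, C 7.990, D 9.223, E 88.208, F 9.308, G 4.399.
Jefferson allocation: A 6, B 2, C 8, D 9, E 90, F 9, G 4.
E has quota 88.208 (lower 88, upper 89) but receives 90 — outside the quota interval.

E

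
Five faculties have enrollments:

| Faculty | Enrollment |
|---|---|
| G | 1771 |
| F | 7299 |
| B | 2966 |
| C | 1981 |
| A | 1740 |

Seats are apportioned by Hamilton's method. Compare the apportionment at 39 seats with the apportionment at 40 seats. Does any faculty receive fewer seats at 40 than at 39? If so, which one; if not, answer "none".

At 39 seats: G 5, F 18, B 7, C 5, A 4.
At 40 seats: G 4, F 19, B 8, C 5, A 4.
G drops from 5 to 4.

G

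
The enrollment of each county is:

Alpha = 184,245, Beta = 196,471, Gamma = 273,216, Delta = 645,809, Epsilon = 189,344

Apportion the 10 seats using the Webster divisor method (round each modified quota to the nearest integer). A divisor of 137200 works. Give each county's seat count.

Alpha=1, Beta=1, Gamma=2, Delta=5, Epsilon=1

With modified divisor 137200: modified quotas Alpha 1.343, Beta 1.432, Gamma 1.991, Delta 4.707, Epsilon 1.380.
Rounding to the nearest integer: Alpha 1, Beta 1, Gamma 2, Delta 5, Epsilon 1 (total 10).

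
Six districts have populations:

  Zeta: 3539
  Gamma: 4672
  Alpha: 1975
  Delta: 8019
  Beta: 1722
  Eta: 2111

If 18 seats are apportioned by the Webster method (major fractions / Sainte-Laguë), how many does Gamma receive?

4

Standard divisor 22038/18 ≈ 1224.333; standard quotas: Zeta 2.891, Gamma 3.816, Alpha 1.613, Delta 6.550, Beta 1.406, Eta 1.724.
Rounding to the nearest integer gives 3, 4, 2, 7, 1, 2 = 19 seats, so the divisor must be adjusted.
With modified divisor 1280: modified quotas Zeta 2.765, Gamma 3.650, Alpha 1.543, Delta 6.265, Beta 1.345, Eta 1.649.
Rounding to the nearest integer: Zeta 3, Gamma 4, Alpha 2, Delta 6, Beta 1, Eta 2 (total 18).
Gamma receives 4.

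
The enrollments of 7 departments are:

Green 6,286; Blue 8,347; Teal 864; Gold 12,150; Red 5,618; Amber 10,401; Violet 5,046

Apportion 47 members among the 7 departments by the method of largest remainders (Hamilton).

The standard divisor is 48712/47 ≈ 1036.426.
Standard quotas: Green 6.0651, Blue 8.0536, Teal 0.8336, Gold 11.7230, Red 5.4206, Amber 10.0355, Violet 4.8687.
Lower quotas: Green 6, Blue 8, Teal 0, Gold 11, Red 5, Amber 10, Violet 4 (sum 44, leaving 3 seats).
Remainders in descending order: Violet 0.8687, Teal 0.8336, Gold 0.7230, Red 0.4206, Green 0.0651, Blue 0.0536, Amber 0.0355.
The surplus seats go to Violet, Teal, Gold.

Green=6; Blue=8; Teal=1; Gold=12; Red=5; Amber=10; Violet=5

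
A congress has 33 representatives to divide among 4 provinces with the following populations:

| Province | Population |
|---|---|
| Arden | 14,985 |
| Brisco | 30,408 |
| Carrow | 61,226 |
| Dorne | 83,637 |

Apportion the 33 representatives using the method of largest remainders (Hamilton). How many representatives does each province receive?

The standard divisor is 190256/33 ≈ 5765.333.
Standard quotas: Arden 2.5992, Brisco 5.2743, Carrow 10.6197, Dorne 14.5069.
Lower quotas: Arden 2, Brisco 5, Carrow 10, Dorne 14 (sum 31, leaving 2 seats).
Remainders in descending order: Carrow 0.6197, Arden 0.5992, Dorne 0.5069, Brisco 0.2743.
Largest remainders: Carrow, Arden receive the extra seats.

Arden 3, Brisco 5, Carrow 11, Dorne 14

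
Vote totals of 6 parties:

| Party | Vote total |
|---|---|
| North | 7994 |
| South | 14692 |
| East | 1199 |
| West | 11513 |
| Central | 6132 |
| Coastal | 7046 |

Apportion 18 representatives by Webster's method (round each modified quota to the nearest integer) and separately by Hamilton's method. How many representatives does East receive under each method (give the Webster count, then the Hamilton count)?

0 and 1

Webster: North 3, South 6, East 0, West 4, Central 2, Coastal 3.
Hamilton: North 3, South 5, East 1, West 4, Central 2, Coastal 3.
East gets 0 under Webster and 1 under Hamilton.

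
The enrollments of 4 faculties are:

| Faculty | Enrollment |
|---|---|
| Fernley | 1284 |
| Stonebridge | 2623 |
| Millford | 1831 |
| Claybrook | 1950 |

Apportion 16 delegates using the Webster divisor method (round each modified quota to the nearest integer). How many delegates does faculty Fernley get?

3

Standard divisor 7688/16 ≈ 480.5; standard quotas: Fernley 2.672, Stonebridge 5.459, Millford 3.811, Claybrook 4.058.
Rounding to the nearest integer gives Fernley 3, Stonebridge 5, Millford 4, Claybrook 4 — total 16, matching the house size, so no adjustment is needed.
Fernley receives 3.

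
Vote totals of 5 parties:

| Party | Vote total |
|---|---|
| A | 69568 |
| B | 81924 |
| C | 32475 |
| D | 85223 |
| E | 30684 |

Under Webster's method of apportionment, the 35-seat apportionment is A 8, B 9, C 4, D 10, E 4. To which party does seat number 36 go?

B

Priority for the next seat is population ÷ (current seats + 0.5).
Priorities: A 8184.471, B 8623.579, C 7216.667, D 8116.476, E 6818.667.
Highest priority: B.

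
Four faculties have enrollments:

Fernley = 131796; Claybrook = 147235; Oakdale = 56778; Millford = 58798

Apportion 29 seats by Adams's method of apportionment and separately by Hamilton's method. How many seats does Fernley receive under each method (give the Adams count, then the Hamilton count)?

Adams: Fernley 9, Claybrook 11, Oakdale 4, Millford 5.
Hamilton: Fernley 10, Claybrook 11, Oakdale 4, Millford 4.
Fernley gets 9 under Adams and 10 under Hamilton.

9 and 10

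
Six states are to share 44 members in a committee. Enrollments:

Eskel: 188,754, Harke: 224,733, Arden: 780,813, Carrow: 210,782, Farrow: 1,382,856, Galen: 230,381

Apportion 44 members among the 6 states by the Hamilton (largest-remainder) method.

Eskel=3, Harke=3, Arden=12, Carrow=3, Farrow=20, Galen=3

Standard divisor: 3018319 ÷ 44 ≈ 68598.159.
Standard quotas: Eskel 2.7516, Harke 3.2761, Arden 11.3824, Carrow 3.0727, Farrow 20.1588, Galen 3.3584.
Lower quotas: Eskel 2, Harke 3, Arden 11, Carrow 3, Farrow 20, Galen 3 (sum 42, leaving 2 seats).
Remainders in descending order: Eskel 0.7516, Arden 0.3824, Galen 0.3584, Harke 0.2761, Farrow 0.1588, Carrow 0.0727.
Largest remainders: Eskel, Arden receive the extra seats.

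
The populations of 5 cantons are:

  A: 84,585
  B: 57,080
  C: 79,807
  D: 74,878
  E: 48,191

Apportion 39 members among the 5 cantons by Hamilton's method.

Total 344541; standard divisor 344541/39 ≈ 8834.385.
Standard quotas: A 9.5745, B 6.4611, C 9.0337, D 8.4757, E 5.4549.
Lower quotas: A 9, B 6, C 9, D 8, E 5 (sum 37, leaving 2 seats).
Remainders in descending order: A 0.5745, D 0.4757, B 0.4611, E 0.4549, C 0.0337.
Largest remainders: A, D receive the extra seats.

A=10; B=6; C=9; D=9; E=5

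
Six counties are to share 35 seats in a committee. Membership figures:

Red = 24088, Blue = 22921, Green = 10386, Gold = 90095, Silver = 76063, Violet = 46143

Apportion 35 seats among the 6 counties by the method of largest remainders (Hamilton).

The standard divisor is 269696/35 ≈ 7705.6.
Standard quotas: Red 3.1260, Blue 2.9746, Green 1.3479, Gold 11.6921, Silver 9.8711, Violet 5.9882.
Lower quotas: Red 3, Blue 2, Green 1, Gold 11, Silver 9, Violet 5 (sum 31, leaving 4 seats).
Remainders in descending order: Violet 0.9882, Blue 0.9746, Silver 0.8711, Gold 0.6921, Green 0.3479, Red 0.1260.
Largest remainders: Violet, Blue, Silver, Gold receive the extra seats.

Red: 3, Blue: 3, Green: 1, Gold: 12, Silver: 10, Violet: 6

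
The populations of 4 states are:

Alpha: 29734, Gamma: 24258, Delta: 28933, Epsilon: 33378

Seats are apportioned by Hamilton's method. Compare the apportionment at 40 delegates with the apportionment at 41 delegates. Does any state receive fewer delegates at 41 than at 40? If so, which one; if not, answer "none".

At 40 seats: Alpha 10, Gamma 8, Delta 10, Epsilon 12.
At 41 seats: Alpha 10, Gamma 9, Delta 10, Epsilon 12.
No state's allocation decreased.

none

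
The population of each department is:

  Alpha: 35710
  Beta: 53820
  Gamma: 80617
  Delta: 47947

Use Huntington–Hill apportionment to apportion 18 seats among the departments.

Alpha=3, Beta=4, Gamma=7, Delta=4

With divisor 12237: modified quotas Alpha 2.918, Beta 4.398, Gamma 6.588, Delta 3.918.
Geometric-mean thresholds: Alpha √(2·3)=2.449, Beta √(4·5)=4.472, Gamma √(6·7)=6.481, Delta √(3·4)=3.464.
Each quota rounded against its threshold gives Alpha 3, Beta 4, Gamma 7, Delta 4 (total 18).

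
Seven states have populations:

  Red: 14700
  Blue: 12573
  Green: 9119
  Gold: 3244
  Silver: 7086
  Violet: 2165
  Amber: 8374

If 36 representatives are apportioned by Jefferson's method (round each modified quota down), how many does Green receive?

6

Standard divisor 57261/36 ≈ 1590.583; standard quotas: Red 9.242, Blue 7.905, Green 5.733, Gold 2.040, Silver 4.455, Violet 1.361, Amber 5.265.
Rounding down gives 9, 7, 5, 2, 4, 1, 5 = 33 seats, so the divisor must be adjusted.
With modified divisor 1440: modified quotas Red 10.208, Blue 8.731, Green 6.333, Gold 2.253, Silver 4.921, Violet 1.503, Amber 5.815.
Rounding down: Red 10, Blue 8, Green 6, Gold 2, Silver 4, Violet 1, Amber 5 (total 36).
Green receives 6.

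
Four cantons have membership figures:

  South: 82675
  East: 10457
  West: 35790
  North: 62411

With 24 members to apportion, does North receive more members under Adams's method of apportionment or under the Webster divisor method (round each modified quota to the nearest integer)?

Adams: South 10, East 2, West 5, North 7.
Webster: South 10, East 1, West 5, North 8.
North gets 7 under Adams and 8 under Webster.

Webster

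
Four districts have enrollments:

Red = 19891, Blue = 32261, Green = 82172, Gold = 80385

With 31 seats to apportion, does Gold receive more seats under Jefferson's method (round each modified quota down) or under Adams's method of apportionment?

Jefferson

Jefferson: Red 3, Blue 4, Green 12, Gold 12.
Adams: Red 3, Blue 5, Green 12, Gold 11.
Gold gets 12 under Jefferson and 11 under Adams.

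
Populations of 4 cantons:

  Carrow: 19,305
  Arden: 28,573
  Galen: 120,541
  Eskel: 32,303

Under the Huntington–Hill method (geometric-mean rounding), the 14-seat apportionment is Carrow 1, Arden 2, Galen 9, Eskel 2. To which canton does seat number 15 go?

Carrow

Priority for the next seat is population ÷ (√(s·(s+1))).
Priorities: Carrow 13650.696, Arden 11664.878, Galen 12706.137, Eskel 13187.645.
Highest priority: Carrow.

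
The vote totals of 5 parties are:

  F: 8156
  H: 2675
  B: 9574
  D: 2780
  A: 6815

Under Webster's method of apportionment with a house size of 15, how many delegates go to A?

4

Standard divisor 30000/15 ≈ 2000; standard quotas: F 4.078, H 1.337, B 4.787, D 1.390, A 3.408.
Rounding to the nearest integer gives 4, 1, 5, 1, 3 = 14 seats, so the divisor must be adjusted.
With modified divisor 1900: modified quotas F 4.293, H 1.408, B 5.039, D 1.463, A 3.587.
Rounding to the nearest integer: F 4, H 1, B 5, D 1, A 4 (total 15).
A receives 4.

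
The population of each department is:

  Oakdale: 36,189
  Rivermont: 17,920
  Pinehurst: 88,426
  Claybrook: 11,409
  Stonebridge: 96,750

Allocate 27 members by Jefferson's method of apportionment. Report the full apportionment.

Standard divisor 250694/27 ≈ 9284.963; standard quotas: Oakdale 3.898, Rivermont 1.930, Pinehurst 9.524, Claybrook 1.229, Stonebridge 10.420.
Rounding down gives 3, 1, 9, 1, 10 = 24 seats, so the divisor must be adjusted.
With modified divisor 8820: modified quotas Oakdale 4.103, Rivermont 2.032, Pinehurst 10.026, Claybrook 1.294, Stonebridge 10.969.
Rounding down: Oakdale 4, Rivermont 2, Pinehurst 10, Claybrook 1, Stonebridge 10 (total 27).

Oakdale=4, Rivermont=2, Pinehurst=10, Claybrook=1, Stonebridge=10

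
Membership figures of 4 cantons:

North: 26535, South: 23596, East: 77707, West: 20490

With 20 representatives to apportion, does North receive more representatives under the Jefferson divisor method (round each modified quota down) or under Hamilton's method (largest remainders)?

Jefferson: North 3, South 3, East 11, West 3.
Hamilton: North 4, South 3, East 10, West 3.
North gets 3 under Jefferson and 4 under Hamilton.

Hamilton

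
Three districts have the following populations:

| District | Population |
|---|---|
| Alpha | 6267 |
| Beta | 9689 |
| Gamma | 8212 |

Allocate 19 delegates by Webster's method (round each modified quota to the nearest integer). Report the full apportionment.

Alpha 5, Beta 8, Gamma 6

Standard divisor 24168/19 ≈ 1272; standard quotas: Alpha 4.927, Beta 7.617, Gamma 6.456.
Rounding to the nearest integer gives Alpha 5, Beta 8, Gamma 6 — total 19, matching the house size, so no adjustment is needed.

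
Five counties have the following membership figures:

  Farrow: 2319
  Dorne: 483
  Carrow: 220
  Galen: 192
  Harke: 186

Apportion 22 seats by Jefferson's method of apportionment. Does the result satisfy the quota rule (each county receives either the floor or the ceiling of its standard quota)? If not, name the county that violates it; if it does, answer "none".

Standard quotas: Farrow 15.005, Dorne 3.125, Carrow 1.424, Galen 1.242, Harke 1.204.
Jefferson allocation: Farrow 16, Dorne 3, Carrow 1, Galen 1, Harke 1.
Every allocation lies between the lower and upper quota.

none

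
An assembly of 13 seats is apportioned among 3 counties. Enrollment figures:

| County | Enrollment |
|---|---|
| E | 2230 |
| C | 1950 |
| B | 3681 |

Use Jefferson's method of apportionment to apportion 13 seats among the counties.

Standard divisor 7861/13 ≈ 604.692; standard quotas: E 3.688, C 3.225, B 6.087.
Rounding down gives 3, 3, 6 = 12 seats, so the divisor must be adjusted.
With modified divisor 540: modified quotas E 4.130, C 3.611, B 6.817.
Rounding down: E 4, C 3, B 6 (total 13).

E 4, C 3, B 6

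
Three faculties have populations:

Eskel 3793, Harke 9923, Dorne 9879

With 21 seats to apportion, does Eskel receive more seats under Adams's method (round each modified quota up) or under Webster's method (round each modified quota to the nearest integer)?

Adams: Eskel 4, Harke 9, Dorne 8.
Webster: Eskel 3, Harke 9, Dorne 9.
Eskel gets 4 under Adams and 3 under Webster.

Adams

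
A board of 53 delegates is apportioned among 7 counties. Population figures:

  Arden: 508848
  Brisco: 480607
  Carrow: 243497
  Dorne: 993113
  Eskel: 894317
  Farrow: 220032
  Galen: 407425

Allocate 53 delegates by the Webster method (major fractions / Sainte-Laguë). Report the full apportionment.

Arden=7, Brisco=7, Carrow=3, Dorne=14, Eskel=13, Farrow=3, Galen=6

Standard divisor 3747839/53 ≈ 70713.943; standard quotas: Arden 7.196, Brisco 6.796, Carrow 3.443, Dorne 14.044, Eskel 12.647, Farrow 3.112, Galen 5.762.
Rounding to the nearest integer gives Arden 7, Brisco 7, Carrow 3, Dorne 14, Eskel 13, Farrow 3, Galen 6 — total 53, matching the house size, so no adjustment is needed.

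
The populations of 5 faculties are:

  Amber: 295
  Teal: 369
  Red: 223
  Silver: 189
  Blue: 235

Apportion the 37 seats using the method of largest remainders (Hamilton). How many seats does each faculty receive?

Total 1311; standard divisor 1311/37 ≈ 35.432.
Standard quotas: Amber 8.326, Teal 10.414, Red 6.294, Silver 5.334, Blue 6.632.
Lower quotas: Amber 8, Teal 10, Red 6, Silver 5, Blue 6 (sum 35, leaving 2 seats).
Remainders in descending order: Blue 0.632, Teal 0.414, Silver 0.334, Amber 0.326, Red 0.294.
The surplus seats go to Blue, Teal.

Amber 8; Teal 11; Red 6; Silver 5; Blue 7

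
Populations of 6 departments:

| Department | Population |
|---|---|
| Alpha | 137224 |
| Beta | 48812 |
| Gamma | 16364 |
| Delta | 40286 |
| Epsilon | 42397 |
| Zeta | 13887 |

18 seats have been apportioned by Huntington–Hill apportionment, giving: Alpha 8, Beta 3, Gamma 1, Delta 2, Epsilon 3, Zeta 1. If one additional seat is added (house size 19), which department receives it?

Delta

Priority for the next seat is population ÷ (√(s·(s+1))).
Priorities: Alpha 16172.003, Beta 14090.811, Gamma 11571.095, Delta 16446.691, Epsilon 12238.960, Zeta 9819.592.
Highest priority: Delta.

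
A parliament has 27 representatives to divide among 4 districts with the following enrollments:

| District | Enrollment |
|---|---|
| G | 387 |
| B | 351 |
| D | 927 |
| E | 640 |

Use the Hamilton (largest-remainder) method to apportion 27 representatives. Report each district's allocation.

G 5, B 4, D 11, E 7

Total 2305; standard divisor 2305/27 ≈ 85.37.
Standard quotas: G 4.533, B 4.111, D 10.859, E 7.497.
Lower quotas: G 4, B 4, D 10, E 7 (sum 25, leaving 2 seats).
Remainders in descending order: D 0.859, G 0.533, E 0.497, B 0.111.
The surplus seats go to D, G.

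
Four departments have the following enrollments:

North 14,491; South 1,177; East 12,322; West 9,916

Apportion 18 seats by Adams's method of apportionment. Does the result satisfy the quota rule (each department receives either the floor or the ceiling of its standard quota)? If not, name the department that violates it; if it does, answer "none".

none

Standard quotas: North 6.881, South 0.559, East 5.851, West 4.709.
Adams allocation: North 6, South 1, East 6, West 5.
Every allocation lies between the lower and upper quota.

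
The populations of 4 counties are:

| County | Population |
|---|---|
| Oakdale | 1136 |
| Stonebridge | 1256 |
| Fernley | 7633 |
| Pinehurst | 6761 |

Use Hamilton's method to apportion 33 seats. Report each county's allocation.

Oakdale: 2, Stonebridge: 3, Fernley: 15, Pinehurst: 13

Total 16786; standard divisor 16786/33 ≈ 508.667.
Standard quotas: Oakdale 2.2333, Stonebridge 2.4692, Fernley 15.0059, Pinehurst 13.2916.
Lower quotas: Oakdale 2, Stonebridge 2, Fernley 15, Pinehurst 13 (sum 32, leaving 1 seat).
Remainders in descending order: Stonebridge 0.4692, Pinehurst 0.2916, Oakdale 0.2333, Fernley 0.0059.
Largest remainder: Stonebridge receives the extra seat.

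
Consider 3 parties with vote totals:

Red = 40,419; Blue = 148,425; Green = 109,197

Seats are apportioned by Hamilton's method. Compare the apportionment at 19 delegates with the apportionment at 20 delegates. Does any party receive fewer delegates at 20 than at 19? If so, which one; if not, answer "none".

none

At 19 seats: Red 3, Blue 9, Green 7.
At 20 seats: Red 3, Blue 10, Green 7.
No party's allocation decreased.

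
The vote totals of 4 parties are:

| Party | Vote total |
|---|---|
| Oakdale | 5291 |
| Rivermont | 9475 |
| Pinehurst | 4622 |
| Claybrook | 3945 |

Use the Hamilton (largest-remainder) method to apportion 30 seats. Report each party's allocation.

Total 23333; standard divisor 23333/30 ≈ 777.767.
Standard quotas: Oakdale 6.8028, Rivermont 12.1823, Pinehurst 5.9427, Claybrook 5.0722.
Lower quotas: Oakdale 6, Rivermont 12, Pinehurst 5, Claybrook 5 (sum 28, leaving 2 seats).
Remainders in descending order: Pinehurst 0.9427, Oakdale 0.8028, Rivermont 0.1823, Claybrook 0.0722.
The surplus seats go to Pinehurst, Oakdale.

Oakdale: 7, Rivermont: 12, Pinehurst: 6, Claybrook: 5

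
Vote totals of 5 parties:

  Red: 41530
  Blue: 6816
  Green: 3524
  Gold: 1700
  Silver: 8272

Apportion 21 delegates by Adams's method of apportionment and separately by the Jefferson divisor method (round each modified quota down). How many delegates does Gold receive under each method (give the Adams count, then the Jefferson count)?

Adams: Red 13, Blue 2, Green 2, Gold 1, Silver 3.
Jefferson: Red 15, Blue 2, Green 1, Gold 0, Silver 3.
Gold gets 1 under Adams and 0 under Jefferson.

1 and 0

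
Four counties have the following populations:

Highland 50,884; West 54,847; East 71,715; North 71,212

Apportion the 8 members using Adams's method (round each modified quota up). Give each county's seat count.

Highland=2, West=2, East=2, North=2

Standard divisor 248658/8 ≈ 31082.25; standard quotas: Highland 1.637, West 1.765, East 2.307, North 2.291.
Rounding up gives 2, 2, 3, 3 = 10 seats, so the divisor must be adjusted.
With modified divisor 43400: modified quotas Highland 1.172, West 1.264, East 1.652, North 1.641.
Rounding up: Highland 2, West 2, East 2, North 2 (total 8).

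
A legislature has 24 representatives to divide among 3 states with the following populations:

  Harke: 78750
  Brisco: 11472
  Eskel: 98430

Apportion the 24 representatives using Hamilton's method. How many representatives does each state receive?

Harke 10; Brisco 1; Eskel 13

The standard divisor is 188652/24 ≈ 7860.5.
Standard quotas: Harke 10.0184, Brisco 1.4594, Eskel 12.5221.
Lower quotas: Harke 10, Brisco 1, Eskel 12 (sum 23, leaving 1 seat).
Remainders in descending order: Eskel 0.5221, Brisco 0.4594, Harke 0.0184.
Largest remainder: Eskel receives the extra seat.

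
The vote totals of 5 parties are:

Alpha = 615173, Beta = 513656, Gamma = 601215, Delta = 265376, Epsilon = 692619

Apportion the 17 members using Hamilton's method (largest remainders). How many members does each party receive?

Alpha=4; Beta=3; Gamma=4; Delta=2; Epsilon=4

The standard divisor is 2688039/17 ≈ 158119.941.
Standard quotas: Alpha 3.8905, Beta 3.2485, Gamma 3.8023, Delta 1.6783, Epsilon 4.3803.
Lower quotas: Alpha 3, Beta 3, Gamma 3, Delta 1, Epsilon 4 (sum 14, leaving 3 seats).
Remainders in descending order: Alpha 0.8905, Gamma 0.8023, Delta 0.6783, Epsilon 0.3803, Beta 0.2485.
The surplus seats go to Alpha, Gamma, Delta.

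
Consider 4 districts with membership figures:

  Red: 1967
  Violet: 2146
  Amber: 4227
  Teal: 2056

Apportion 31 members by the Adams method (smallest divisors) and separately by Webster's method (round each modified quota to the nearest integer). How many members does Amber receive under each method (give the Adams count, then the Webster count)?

12 and 13

Adams: Red 6, Violet 7, Amber 12, Teal 6.
Webster: Red 6, Violet 6, Amber 13, Teal 6.
Amber gets 12 under Adams and 13 under Webster.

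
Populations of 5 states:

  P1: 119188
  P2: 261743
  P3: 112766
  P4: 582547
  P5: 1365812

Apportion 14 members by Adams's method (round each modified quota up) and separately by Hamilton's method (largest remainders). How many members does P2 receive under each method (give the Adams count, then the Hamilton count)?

2 and 1

Adams: P1 1, P2 2, P3 1, P4 3, P5 7.
Hamilton: P1 1, P2 1, P3 1, P4 3, P5 8.
P2 gets 2 under Adams and 1 under Hamilton.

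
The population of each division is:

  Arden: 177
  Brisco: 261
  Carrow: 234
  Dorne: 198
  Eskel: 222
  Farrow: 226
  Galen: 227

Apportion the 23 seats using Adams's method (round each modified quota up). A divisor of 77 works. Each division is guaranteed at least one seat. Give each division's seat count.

With modified divisor 77: modified quotas Arden 2.299, Brisco 3.390, Carrow 3.039, Dorne 2.571, Eskel 2.883, Farrow 2.935, Galen 2.948.
Rounding up: Arden 3, Brisco 4, Carrow 4, Dorne 3, Eskel 3, Farrow 3, Galen 3 (total 23).

Arden 3, Brisco 4, Carrow 4, Dorne 3, Eskel 3, Farrow 3, Galen 3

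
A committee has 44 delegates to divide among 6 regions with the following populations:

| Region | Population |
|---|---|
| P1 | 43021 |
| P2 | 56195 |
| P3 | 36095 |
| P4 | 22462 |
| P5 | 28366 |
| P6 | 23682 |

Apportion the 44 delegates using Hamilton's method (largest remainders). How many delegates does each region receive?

Total 209821; standard divisor 209821/44 ≈ 4768.659.
Standard quotas: P1 9.0216, P2 11.7842, P3 7.5692, P4 4.7103, P5 5.9484, P6 4.9662.
Lower quotas: P1 9, P2 11, P3 7, P4 4, P5 5, P6 4 (sum 40, leaving 4 seats).
Remainders in descending order: P6 0.9662, P5 0.9484, P2 0.7842, P4 0.7103, P3 0.5692, P1 0.0216.
The surplus seats go to P6, P5, P2, P4.

P1 9; P2 12; P3 7; P4 5; P5 6; P6 5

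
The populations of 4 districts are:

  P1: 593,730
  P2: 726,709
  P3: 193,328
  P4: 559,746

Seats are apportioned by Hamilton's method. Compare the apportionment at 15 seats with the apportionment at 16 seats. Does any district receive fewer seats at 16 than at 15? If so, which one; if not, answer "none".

At 15 seats: P1 4, P2 5, P3 2, P4 4.
At 16 seats: P1 5, P2 6, P3 1, P4 4.
P3 drops from 2 to 1.

P3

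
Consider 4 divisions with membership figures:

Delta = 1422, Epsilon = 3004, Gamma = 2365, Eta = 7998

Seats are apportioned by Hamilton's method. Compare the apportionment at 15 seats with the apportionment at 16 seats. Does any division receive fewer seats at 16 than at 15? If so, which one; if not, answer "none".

At 15 seats: Delta 2, Epsilon 3, Gamma 2, Eta 8.
At 16 seats: Delta 1, Epsilon 3, Gamma 3, Eta 9.
Delta drops from 2 to 1.

Delta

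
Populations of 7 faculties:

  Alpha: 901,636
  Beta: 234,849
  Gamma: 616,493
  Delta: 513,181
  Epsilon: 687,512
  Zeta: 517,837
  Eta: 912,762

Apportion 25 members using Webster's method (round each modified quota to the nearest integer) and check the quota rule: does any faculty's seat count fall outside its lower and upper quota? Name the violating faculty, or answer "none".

none

Standard quotas: Alpha 5.141, Beta 1.339, Gamma 3.515, Delta 2.926, Epsilon 3.920, Zeta 2.953, Eta 5.205.
Webster allocation: Alpha 5, Beta 1, Gamma 4, Delta 3, Epsilon 4, Zeta 3, Eta 5.
Every allocation lies between the lower and upper quota.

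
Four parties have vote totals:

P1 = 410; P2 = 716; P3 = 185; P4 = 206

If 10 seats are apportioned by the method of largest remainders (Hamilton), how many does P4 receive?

The standard divisor is 1517/10 ≈ 151.7.
Standard quotas: P1 2.703, P2 4.720, P3 1.220, P4 1.358.
Lower quotas: P1 2, P2 4, P3 1, P4 1 (sum 8, leaving 2 seats).
Remainders in descending order: P2 0.720, P1 0.703, P4 0.358, P3 0.220.
Largest remainders: P2, P1 receive the extra seats.
P4 receives 1.

1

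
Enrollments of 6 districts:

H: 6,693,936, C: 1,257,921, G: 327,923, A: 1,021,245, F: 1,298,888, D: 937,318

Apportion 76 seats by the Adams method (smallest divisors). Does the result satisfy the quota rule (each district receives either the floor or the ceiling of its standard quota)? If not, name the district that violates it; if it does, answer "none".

Standard quotas: H 44.095, C 8.286, G 2.160, A 6.727, F 8.556, D 6.174.
Adams allocation: H 43, C 8, G 3, A 7, F 9, D 6.
H has quota 44.095 (lower 44, upper 45) but receives 43 — outside the quota interval.

H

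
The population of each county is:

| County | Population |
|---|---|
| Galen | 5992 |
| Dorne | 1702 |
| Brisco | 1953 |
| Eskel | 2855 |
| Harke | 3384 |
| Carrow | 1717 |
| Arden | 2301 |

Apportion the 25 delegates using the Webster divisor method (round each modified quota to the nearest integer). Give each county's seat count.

Standard divisor 19904/25 ≈ 796.16; standard quotas: Galen 7.526, Dorne 2.138, Brisco 2.453, Eskel 3.586, Harke 4.250, Carrow 2.157, Arden 2.890.
Rounding to the nearest integer gives Galen 8, Dorne 2, Brisco 2, Eskel 4, Harke 4, Carrow 2, Arden 3 — total 25, matching the house size, so no adjustment is needed.

Galen 8; Dorne 2; Brisco 2; Eskel 4; Harke 4; Carrow 2; Arden 3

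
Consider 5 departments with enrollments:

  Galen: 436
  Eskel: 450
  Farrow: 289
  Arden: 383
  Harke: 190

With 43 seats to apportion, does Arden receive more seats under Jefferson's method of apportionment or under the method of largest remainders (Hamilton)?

Jefferson: Galen 11, Eskel 11, Farrow 7, Arden 10, Harke 4.
Hamilton: Galen 11, Eskel 11, Farrow 7, Arden 9, Harke 5.
Arden gets 10 under Jefferson and 9 under Hamilton.

Jefferson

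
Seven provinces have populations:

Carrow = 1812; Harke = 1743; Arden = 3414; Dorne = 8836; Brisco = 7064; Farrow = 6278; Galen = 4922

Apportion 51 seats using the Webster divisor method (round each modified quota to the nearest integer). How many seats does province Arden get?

5

Standard divisor 34069/51 ≈ 668.02; standard quotas: Carrow 2.712, Harke 2.609, Arden 5.111, Dorne 13.227, Brisco 10.575, Farrow 9.398, Galen 7.368.
Rounding to the nearest integer gives Carrow 3, Harke 3, Arden 5, Dorne 13, Brisco 11, Farrow 9, Galen 7 — total 51, matching the house size, so no adjustment is needed.
Arden receives 5.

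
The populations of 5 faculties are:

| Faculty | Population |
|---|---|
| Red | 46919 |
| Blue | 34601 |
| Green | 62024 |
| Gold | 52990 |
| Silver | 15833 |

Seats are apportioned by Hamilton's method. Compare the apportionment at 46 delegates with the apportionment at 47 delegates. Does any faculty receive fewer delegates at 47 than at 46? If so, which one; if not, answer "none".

At 46 seats: Red 10, Blue 8, Green 13, Gold 12, Silver 3.
At 47 seats: Red 10, Blue 8, Green 14, Gold 12, Silver 3.
No faculty's allocation decreased.

none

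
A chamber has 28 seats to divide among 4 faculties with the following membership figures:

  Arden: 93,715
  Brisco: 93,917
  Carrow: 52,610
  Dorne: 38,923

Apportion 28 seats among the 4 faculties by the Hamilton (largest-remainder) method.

Arden 9, Brisco 10, Carrow 5, Dorne 4

The standard divisor is 279165/28 ≈ 9970.179.
Standard quotas: Arden 9.3995, Brisco 9.4198, Carrow 5.2767, Dorne 3.9039.
Lower quotas: Arden 9, Brisco 9, Carrow 5, Dorne 3 (sum 26, leaving 2 seats).
Remainders in descending order: Dorne 0.9039, Brisco 0.4198, Arden 0.3995, Carrow 0.2767.
Largest remainders: Dorne, Brisco receive the extra seats.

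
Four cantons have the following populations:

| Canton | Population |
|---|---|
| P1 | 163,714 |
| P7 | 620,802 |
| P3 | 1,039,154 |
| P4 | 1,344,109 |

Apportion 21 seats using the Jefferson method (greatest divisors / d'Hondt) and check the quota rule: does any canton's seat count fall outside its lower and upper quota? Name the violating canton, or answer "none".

Standard quotas: P1 1.085, P7 4.115, P3 6.889, P4 8.910.
Jefferson allocation: P1 1, P7 4, P3 7, P4 9.
Every allocation lies between the lower and upper quota.

none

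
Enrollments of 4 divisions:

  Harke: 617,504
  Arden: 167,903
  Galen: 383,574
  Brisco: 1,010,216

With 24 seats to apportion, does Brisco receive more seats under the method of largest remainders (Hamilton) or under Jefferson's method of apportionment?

Jefferson

Hamilton: Harke 7, Arden 2, Galen 4, Brisco 11.
Jefferson: Harke 7, Arden 1, Galen 4, Brisco 12.
Brisco gets 11 under Hamilton and 12 under Jefferson.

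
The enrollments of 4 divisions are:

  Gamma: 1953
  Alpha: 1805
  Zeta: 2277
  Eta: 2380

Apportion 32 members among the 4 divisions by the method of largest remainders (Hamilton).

Standard divisor: 8415 ÷ 32 ≈ 262.969.
Standard quotas: Gamma 7.427, Alpha 6.864, Zeta 8.659, Eta 9.051.
Lower quotas: Gamma 7, Alpha 6, Zeta 8, Eta 9 (sum 30, leaving 2 seats).
Remainders in descending order: Alpha 0.864, Zeta 0.659, Gamma 0.427, Eta 0.051.
Largest remainders: Alpha, Zeta receive the extra seats.

Gamma 7, Alpha 7, Zeta 9, Eta 9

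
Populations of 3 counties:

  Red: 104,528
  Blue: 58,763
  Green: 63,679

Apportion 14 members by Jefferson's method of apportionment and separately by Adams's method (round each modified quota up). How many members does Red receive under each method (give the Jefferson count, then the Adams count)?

7 and 6

Jefferson: Red 7, Blue 3, Green 4.
Adams: Red 6, Blue 4, Green 4.
Red gets 7 under Jefferson and 6 under Adams.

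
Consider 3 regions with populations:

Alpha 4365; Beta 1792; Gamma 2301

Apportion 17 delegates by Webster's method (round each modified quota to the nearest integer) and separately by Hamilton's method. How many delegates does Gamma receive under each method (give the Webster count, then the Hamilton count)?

4 and 5

Webster: Alpha 9, Beta 4, Gamma 4.
Hamilton: Alpha 9, Beta 3, Gamma 5.
Gamma gets 4 under Webster and 5 under Hamilton.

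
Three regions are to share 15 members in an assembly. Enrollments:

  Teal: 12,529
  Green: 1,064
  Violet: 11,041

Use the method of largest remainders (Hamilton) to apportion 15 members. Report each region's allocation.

Total 24634; standard divisor 24634/15 ≈ 1642.267.
Standard quotas: Teal 7.6291, Green 0.6479, Violet 6.7230.
Lower quotas: Teal 7, Green 0, Violet 6 (sum 13, leaving 2 seats).
Remainders in descending order: Violet 0.7230, Green 0.6479, Teal 0.6291.
The surplus seats go to Violet, Green.

Teal 7, Green 1, Violet 7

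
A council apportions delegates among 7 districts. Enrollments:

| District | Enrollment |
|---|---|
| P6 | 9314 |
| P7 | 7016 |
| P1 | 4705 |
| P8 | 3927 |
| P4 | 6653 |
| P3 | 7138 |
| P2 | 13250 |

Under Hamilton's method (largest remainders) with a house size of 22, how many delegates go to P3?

The standard divisor is 52003/22 ≈ 2363.773.
Standard quotas: P6 3.9403, P7 2.9681, P1 1.9905, P8 1.6613, P4 2.8146, P3 3.0197, P2 5.6054.
Lower quotas: P6 3, P7 2, P1 1, P8 1, P4 2, P3 3, P2 5 (sum 17, leaving 5 seats).
Remainders in descending order: P1 0.9905, P7 0.9681, P6 0.9403, P4 0.8146, P8 0.6613, P2 0.6054, P3 0.0197.
Largest remainders: P1, P7, P6, P4, P8 receive the extra seats.
P3 receives 3.

3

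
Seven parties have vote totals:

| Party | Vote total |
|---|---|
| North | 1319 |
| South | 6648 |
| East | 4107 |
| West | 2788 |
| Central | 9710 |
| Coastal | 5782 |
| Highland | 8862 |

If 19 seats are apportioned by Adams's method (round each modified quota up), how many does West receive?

2

Standard divisor 39216/19 ≈ 2064; standard quotas: North 0.639, South 3.221, East 1.990, West 1.351, Central 4.704, Coastal 2.801, Highland 4.294.
Rounding up gives 1, 4, 2, 2, 5, 3, 5 = 22 seats, so the divisor must be adjusted.
With modified divisor 2600: modified quotas North 0.507, South 2.557, East 1.580, West 1.072, Central 3.735, Coastal 2.224, Highland 3.408.
Rounding up: North 1, South 3, East 2, West 2, Central 4, Coastal 3, Highland 4 (total 19).
West receives 2.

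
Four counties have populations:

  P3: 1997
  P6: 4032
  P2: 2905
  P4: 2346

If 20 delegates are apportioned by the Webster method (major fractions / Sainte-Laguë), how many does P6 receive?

7

Standard divisor 11280/20 ≈ 564; standard quotas: P3 3.541, P6 7.149, P2 5.151, P4 4.160.
Rounding to the nearest integer gives P3 4, P6 7, P2 5, P4 4 — total 20, matching the house size, so no adjustment is needed.
P6 receives 7.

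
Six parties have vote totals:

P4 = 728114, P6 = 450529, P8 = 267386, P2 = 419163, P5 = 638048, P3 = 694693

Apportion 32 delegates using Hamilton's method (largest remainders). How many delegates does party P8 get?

3

Total 3197933; standard divisor 3197933/32 ≈ 99935.406.
Standard quotas: P4 7.2858, P6 4.5082, P8 2.6756, P2 4.1943, P5 6.3846, P3 6.9514.
Lower quotas: P4 7, P6 4, P8 2, P2 4, P5 6, P3 6 (sum 29, leaving 3 seats).
Remainders in descending order: P3 0.9514, P8 0.6756, P6 0.5082, P5 0.3846, P4 0.2858, P2 0.1943.
The surplus seats go to P3, P8, P6.
P8 receives 3.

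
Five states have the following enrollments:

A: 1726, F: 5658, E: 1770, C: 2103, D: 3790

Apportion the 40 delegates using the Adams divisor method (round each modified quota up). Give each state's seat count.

Standard divisor 15047/40 ≈ 376.175; standard quotas: A 4.588, F 15.041, E 4.705, C 5.590, D 10.075.
Rounding up gives 5, 16, 5, 6, 11 = 43 seats, so the divisor must be adjusted.
With modified divisor 410: modified quotas A 4.210, F 13.800, E 4.317, C 5.129, D 9.244.
Rounding up: A 5, F 14, E 5, C 6, D 10 (total 40).

A: 5; F: 14; E: 5; C: 6; D: 10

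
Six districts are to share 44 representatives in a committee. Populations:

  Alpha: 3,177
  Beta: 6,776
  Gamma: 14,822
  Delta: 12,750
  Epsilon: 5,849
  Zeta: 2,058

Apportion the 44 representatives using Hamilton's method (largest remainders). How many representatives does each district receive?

Alpha: 3, Beta: 7, Gamma: 14, Delta: 12, Epsilon: 6, Zeta: 2

Standard divisor: 45432 ÷ 44 ≈ 1032.545.
Standard quotas: Alpha 3.0769, Beta 6.5624, Gamma 14.3548, Delta 12.3481, Epsilon 5.6646, Zeta 1.9931.
Lower quotas: Alpha 3, Beta 6, Gamma 14, Delta 12, Epsilon 5, Zeta 1 (sum 41, leaving 3 seats).
Remainders in descending order: Zeta 0.9931, Epsilon 0.6646, Beta 0.5624, Gamma 0.3548, Delta 0.3481, Alpha 0.0769.
Largest remainders: Zeta, Epsilon, Beta receive the extra seats.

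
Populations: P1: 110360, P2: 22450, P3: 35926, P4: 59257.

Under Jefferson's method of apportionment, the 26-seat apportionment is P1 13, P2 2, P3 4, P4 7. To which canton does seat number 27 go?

Priority for the next seat is population ÷ (current seats + 1).
Priorities: P1 7882.857, P2 7483.333, P3 7185.200, P4 7407.125.
Highest priority: P1.

P1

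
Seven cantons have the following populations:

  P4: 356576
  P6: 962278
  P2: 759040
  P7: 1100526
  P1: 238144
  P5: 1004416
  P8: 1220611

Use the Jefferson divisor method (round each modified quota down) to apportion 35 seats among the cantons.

P4: 2; P6: 6; P2: 5; P7: 7; P1: 1; P5: 6; P8: 8

Standard divisor 5641591/35 ≈ 161188.314; standard quotas: P4 2.212, P6 5.970, P2 4.709, P7 6.828, P1 1.477, P5 6.231, P8 7.573.
Rounding down gives 2, 5, 4, 6, 1, 6, 7 = 31 seats, so the divisor must be adjusted.
With modified divisor 147600: modified quotas P4 2.416, P6 6.519, P2 5.143, P7 7.456, P1 1.613, P5 6.805, P8 8.270.
Rounding down: P4 2, P6 6, P2 5, P7 7, P1 1, P5 6, P8 8 (total 35).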